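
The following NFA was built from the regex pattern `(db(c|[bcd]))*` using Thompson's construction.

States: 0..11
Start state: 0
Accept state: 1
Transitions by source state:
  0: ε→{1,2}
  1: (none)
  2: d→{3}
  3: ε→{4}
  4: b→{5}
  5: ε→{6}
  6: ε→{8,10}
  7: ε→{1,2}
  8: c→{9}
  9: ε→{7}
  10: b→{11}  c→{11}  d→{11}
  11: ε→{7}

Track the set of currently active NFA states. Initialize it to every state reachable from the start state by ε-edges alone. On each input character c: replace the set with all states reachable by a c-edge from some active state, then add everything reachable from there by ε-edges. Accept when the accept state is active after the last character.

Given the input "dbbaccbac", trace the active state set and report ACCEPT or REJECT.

Answer: REJECT

Derivation:
initial (ε-close {0}): {0,1,2}
'd' @ 1: {3,4}
'b' @ 2: {5,6,8,10}
'b' @ 3: {1,2,7,11}  (accept∈set)
'a' @ 4: {}  — state set empty
rest 'ccbac' ignored (set empty)
final: {}; accept 1 not in set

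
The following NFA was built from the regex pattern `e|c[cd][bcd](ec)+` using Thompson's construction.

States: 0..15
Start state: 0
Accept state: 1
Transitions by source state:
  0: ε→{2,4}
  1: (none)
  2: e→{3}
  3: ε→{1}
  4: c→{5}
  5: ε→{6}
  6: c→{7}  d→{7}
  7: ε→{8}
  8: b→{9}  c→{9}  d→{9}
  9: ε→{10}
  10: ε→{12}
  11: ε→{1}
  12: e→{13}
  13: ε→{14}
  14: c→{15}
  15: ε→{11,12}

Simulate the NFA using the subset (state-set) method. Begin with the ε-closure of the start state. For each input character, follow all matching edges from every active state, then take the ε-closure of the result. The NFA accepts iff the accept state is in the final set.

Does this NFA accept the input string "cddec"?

Answer: ACCEPT

Trace:
S₀ = ε-closure({0}) = {0,2,4}
'c' @ 1: {5,6}
'd' @ 2: {7,8}
'd' @ 3: {9,10,12}
'e' @ 4: {13,14}
'c' @ 5: {1,11,12,15}  [accepting]
end set {1,11,12,15} — state 1 in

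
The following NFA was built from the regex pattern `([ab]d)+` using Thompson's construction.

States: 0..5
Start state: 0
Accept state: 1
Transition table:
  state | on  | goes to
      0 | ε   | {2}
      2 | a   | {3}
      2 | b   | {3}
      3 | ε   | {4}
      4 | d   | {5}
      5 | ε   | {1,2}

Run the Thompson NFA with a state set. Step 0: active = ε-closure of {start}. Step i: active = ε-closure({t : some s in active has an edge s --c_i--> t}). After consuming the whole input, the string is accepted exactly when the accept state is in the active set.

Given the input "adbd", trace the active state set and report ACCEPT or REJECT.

Answer: ACCEPT

Steps:
S₀ = ε-closure({0}) = {0,2}
'a' @ 1: {3,4}
'd' @ 2: {1,2,5}  (accept∈set)
'b' @ 3: {3,4}
'd' @ 4: {1,2,5}  (accept∈set)
after full input: {1,2,5}  (accept=1 in)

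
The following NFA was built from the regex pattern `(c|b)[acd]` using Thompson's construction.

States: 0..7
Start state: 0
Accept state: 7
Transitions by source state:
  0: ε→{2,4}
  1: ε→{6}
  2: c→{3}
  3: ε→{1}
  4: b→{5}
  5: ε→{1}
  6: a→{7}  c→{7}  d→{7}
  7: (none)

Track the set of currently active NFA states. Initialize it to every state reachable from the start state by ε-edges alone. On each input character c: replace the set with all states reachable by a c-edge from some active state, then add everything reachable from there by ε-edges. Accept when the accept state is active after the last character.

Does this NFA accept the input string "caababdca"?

Answer: REJECT

Derivation:
S₀ = ε-closure({0}) = {0,2,4}
'c' @ 1: {1,3,6}
'a' @ 2: {7}  (accept∈set)
'a' @ 3: {}  — no active states
rest 'babdca' ignored (set empty)
after full input: {}  (accept=7 not in)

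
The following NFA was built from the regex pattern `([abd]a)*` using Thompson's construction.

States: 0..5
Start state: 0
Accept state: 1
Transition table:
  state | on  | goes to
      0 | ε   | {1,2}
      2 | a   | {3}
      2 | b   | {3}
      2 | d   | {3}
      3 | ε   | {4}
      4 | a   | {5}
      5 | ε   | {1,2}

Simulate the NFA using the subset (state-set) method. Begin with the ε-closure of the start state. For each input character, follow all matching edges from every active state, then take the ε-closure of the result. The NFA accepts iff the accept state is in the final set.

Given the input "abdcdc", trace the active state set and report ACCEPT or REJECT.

Answer: REJECT

Trace:
S₀ = ε-closure({0}) = {0,1,2}
'a' @ 1: {3,4}
'b' @ 2: {}  — dead — no transitions
rest 'dcdc' ignored (set empty)
end set {} — state 1 not in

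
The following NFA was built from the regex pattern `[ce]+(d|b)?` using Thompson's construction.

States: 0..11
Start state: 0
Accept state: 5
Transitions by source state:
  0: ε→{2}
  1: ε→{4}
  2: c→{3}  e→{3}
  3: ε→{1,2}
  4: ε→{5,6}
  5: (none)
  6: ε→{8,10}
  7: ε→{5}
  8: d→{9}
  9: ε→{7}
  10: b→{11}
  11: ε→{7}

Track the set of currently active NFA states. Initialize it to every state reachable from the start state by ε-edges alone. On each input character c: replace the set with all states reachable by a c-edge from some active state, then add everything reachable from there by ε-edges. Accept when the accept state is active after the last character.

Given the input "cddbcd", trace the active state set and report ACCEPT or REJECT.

initial (ε-close {0}): {0,2}
'c' @ 1: {1,2,3,4,5,6,8,10}  ✓accept
'd' @ 2: {5,7,9}  ✓accept
'd' @ 3: {}  — state set empty
rest 'bcd' ignored (set empty)
after full input: {}  (accept=5 not in)

Answer: REJECT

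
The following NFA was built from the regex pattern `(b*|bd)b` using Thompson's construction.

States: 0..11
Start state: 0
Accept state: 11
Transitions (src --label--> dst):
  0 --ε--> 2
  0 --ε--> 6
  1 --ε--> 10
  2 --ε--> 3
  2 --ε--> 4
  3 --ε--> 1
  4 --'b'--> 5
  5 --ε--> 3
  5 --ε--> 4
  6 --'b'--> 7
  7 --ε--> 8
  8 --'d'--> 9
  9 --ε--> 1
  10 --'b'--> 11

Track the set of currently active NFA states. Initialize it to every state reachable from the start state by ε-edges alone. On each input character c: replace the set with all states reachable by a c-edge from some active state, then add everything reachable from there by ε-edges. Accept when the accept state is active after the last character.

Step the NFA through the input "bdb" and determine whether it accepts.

S₀ = ε-closure({0}) = {0,1,2,3,4,6,10}
'b' @ 1: {1,3,4,5,7,8,10,11}  [accepting]
'd' @ 2: {1,9,10}
'b' @ 3: {11}  [accepting]
end set {11} — state 11 in

Answer: ACCEPT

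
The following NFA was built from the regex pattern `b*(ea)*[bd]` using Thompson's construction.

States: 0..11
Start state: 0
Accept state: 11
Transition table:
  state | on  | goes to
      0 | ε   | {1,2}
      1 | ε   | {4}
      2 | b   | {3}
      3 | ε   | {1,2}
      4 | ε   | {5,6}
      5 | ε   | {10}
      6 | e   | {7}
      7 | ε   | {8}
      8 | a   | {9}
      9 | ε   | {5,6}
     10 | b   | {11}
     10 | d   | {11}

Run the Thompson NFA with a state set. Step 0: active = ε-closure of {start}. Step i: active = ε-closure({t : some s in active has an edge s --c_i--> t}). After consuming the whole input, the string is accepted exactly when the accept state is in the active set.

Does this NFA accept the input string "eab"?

start: ε-closure({0}) = {0,1,2,4,5,6,10}
'e' @ 1: {7,8}
'a' @ 2: {5,6,9,10}
'b' @ 3: {11}  (accept∈set)
final: {11}; accept 11 in set

Answer: ACCEPT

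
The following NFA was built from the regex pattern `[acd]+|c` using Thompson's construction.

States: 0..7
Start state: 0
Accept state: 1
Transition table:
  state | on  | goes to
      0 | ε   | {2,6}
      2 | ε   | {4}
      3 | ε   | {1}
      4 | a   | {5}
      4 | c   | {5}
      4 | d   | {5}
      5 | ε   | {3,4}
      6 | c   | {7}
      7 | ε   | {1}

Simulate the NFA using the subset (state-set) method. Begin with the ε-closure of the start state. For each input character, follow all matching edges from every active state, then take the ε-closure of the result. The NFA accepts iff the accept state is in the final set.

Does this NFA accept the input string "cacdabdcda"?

Answer: REJECT

Derivation:
S₀ = ε-closure({0}) = {0,2,4,6}
'c' @ 1: {1,3,4,5,7}  [accepting]
'a' @ 2: {1,3,4,5}  [accepting]
'c' @ 3: {1,3,4,5}  [accepting]
'd' @ 4: {1,3,4,5}  [accepting]
'a' @ 5: {1,3,4,5}  [accepting]
'b' @ 6: {}  — dead — no transitions
rest 'dcda' ignored (set empty)
end set {} — state 1 not in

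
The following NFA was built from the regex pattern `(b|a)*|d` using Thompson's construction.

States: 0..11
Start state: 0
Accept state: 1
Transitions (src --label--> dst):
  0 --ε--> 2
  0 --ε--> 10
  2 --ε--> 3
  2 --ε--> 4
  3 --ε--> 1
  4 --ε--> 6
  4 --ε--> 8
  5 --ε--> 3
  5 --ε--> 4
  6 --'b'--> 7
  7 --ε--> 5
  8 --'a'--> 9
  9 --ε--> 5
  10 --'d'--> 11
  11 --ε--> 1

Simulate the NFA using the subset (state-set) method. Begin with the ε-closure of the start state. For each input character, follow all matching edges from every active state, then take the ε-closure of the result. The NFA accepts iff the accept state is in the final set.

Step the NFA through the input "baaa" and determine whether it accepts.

S₀ = ε-closure({0}) = {0,1,2,3,4,6,8,10}
'b' @ 1: {1,3,4,5,6,7,8}  [accepting]
'a' @ 2: {1,3,4,5,6,8,9}  [accepting]
'a' @ 3: {1,3,4,5,6,8,9}  [accepting]
'a' @ 4: {1,3,4,5,6,8,9}  [accepting]
after full input: {1,3,4,5,6,8,9}  (accept=1 in)

Answer: ACCEPT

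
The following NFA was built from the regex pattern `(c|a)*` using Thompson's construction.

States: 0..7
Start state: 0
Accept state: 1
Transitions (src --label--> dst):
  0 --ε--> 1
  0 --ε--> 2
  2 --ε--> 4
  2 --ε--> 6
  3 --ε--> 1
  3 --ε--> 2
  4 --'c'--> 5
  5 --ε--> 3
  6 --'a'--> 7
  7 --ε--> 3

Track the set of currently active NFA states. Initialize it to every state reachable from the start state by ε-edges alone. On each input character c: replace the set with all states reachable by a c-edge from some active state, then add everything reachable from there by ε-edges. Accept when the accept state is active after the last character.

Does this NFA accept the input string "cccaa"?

Answer: ACCEPT

Derivation:
start: ε-closure({0}) = {0,1,2,4,6}
'c' @ 1: {1,2,3,4,5,6}  [accepting]
'c' @ 2: {1,2,3,4,5,6}  [accepting]
'c' @ 3: {1,2,3,4,5,6}  [accepting]
'a' @ 4: {1,2,3,4,6,7}  [accepting]
'a' @ 5: {1,2,3,4,6,7}  [accepting]
after full input: {1,2,3,4,6,7}  (accept=1 in)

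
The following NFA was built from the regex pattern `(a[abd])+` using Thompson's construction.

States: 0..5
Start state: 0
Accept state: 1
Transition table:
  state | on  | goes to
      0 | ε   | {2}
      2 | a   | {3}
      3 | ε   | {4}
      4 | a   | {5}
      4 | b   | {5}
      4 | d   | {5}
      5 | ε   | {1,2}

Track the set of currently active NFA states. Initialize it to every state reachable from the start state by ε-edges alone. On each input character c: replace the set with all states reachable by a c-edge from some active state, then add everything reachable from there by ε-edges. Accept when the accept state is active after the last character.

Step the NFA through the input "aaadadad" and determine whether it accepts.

Answer: ACCEPT

Steps:
start: ε-closure({0}) = {0,2}
'a' @ 1: {3,4}
'a' @ 2: {1,2,5}  ✓accept
'a' @ 3: {3,4}
'd' @ 4: {1,2,5}  ✓accept
'a' @ 5: {3,4}
'd' @ 6: {1,2,5}  ✓accept
'a' @ 7: {3,4}
'd' @ 8: {1,2,5}  ✓accept
after full input: {1,2,5}  (accept=1 in)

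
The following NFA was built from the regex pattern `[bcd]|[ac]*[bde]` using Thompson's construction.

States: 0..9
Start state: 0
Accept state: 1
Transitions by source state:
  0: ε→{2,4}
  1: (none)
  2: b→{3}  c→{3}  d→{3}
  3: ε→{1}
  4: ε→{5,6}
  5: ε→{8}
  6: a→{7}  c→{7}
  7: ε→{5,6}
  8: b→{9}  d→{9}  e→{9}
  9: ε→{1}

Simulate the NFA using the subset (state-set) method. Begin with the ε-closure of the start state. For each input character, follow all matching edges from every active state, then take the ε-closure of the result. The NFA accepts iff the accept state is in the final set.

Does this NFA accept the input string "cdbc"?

start: ε-closure({0}) = {0,2,4,5,6,8}
'c' @ 1: {1,3,5,6,7,8}  ✓accept
'd' @ 2: {1,9}  ✓accept
'b' @ 3: {}  — dead — no transitions
rest 'c' ignored (set empty)
end set {} — state 1 not in

Answer: REJECT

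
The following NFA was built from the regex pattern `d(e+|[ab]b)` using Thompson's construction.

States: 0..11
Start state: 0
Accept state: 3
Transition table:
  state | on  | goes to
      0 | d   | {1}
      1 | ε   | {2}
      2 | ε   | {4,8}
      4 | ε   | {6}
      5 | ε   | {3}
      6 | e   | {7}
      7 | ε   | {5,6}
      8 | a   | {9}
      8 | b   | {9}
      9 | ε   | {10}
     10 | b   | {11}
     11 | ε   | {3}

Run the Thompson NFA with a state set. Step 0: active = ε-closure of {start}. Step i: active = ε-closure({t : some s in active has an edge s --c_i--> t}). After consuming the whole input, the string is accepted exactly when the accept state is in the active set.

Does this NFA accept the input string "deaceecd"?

Answer: REJECT

Steps:
start: ε-closure({0}) = {0}
'd' @ 1: {1,2,4,6,8}
'e' @ 2: {3,5,6,7}  (accept∈set)
'a' @ 3: {}  — no active states
rest 'ceecd' ignored (set empty)
after full input: {}  (accept=3 not in)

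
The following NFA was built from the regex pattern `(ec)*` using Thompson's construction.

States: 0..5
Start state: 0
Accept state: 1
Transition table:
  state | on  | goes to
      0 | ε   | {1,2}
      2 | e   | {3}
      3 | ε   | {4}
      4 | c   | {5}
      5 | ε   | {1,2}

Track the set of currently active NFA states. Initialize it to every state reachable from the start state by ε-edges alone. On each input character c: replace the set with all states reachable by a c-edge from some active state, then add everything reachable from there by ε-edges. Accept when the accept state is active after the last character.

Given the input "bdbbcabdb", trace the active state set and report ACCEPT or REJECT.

initial (ε-close {0}): {0,1,2}
'b' @ 1: {}  — dead — no transitions
rest 'dbbcabdb' ignored (set empty)
after full input: {}  (accept=1 not in)

Answer: REJECT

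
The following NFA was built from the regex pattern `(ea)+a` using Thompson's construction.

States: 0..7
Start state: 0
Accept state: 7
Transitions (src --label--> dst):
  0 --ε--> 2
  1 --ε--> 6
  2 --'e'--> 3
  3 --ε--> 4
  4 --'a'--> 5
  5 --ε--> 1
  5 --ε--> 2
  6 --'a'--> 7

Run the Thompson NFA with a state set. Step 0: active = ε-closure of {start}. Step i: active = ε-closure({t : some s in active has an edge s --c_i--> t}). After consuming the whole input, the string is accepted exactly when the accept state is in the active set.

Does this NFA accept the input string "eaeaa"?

initial (ε-close {0}): {0,2}
'e' @ 1: {3,4}
'a' @ 2: {1,2,5,6}
'e' @ 3: {3,4}
'a' @ 4: {1,2,5,6}
'a' @ 5: {7}  (accept∈set)
end set {7} — state 7 in

Answer: ACCEPT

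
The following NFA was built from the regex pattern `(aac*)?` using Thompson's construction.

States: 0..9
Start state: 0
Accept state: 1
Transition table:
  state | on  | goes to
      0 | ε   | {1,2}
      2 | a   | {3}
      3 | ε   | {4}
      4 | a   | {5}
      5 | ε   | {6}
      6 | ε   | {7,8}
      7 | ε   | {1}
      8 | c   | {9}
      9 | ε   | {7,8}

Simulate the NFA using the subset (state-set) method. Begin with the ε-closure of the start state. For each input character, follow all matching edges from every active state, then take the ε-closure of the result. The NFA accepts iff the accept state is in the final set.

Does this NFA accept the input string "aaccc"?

Answer: ACCEPT

Trace:
start: ε-closure({0}) = {0,1,2}
'a' @ 1: {3,4}
'a' @ 2: {1,5,6,7,8}  ✓accept
'c' @ 3: {1,7,8,9}  ✓accept
'c' @ 4: {1,7,8,9}  ✓accept
'c' @ 5: {1,7,8,9}  ✓accept
after full input: {1,7,8,9}  (accept=1 in)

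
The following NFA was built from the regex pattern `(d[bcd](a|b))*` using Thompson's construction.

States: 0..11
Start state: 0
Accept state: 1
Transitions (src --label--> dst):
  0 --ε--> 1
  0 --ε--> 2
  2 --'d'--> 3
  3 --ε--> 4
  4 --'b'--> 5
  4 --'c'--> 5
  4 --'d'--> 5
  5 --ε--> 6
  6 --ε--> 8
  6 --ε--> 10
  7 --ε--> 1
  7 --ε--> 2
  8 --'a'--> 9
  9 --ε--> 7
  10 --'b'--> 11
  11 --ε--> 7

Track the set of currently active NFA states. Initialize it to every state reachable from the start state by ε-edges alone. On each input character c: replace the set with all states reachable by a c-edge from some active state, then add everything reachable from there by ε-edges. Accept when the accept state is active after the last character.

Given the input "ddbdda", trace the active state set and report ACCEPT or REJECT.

Answer: ACCEPT

Trace:
S₀ = ε-closure({0}) = {0,1,2}
'd' @ 1: {3,4}
'd' @ 2: {5,6,8,10}
'b' @ 3: {1,2,7,11}  (accept∈set)
'd' @ 4: {3,4}
'd' @ 5: {5,6,8,10}
'a' @ 6: {1,2,7,9}  (accept∈set)
after full input: {1,2,7,9}  (accept=1 in)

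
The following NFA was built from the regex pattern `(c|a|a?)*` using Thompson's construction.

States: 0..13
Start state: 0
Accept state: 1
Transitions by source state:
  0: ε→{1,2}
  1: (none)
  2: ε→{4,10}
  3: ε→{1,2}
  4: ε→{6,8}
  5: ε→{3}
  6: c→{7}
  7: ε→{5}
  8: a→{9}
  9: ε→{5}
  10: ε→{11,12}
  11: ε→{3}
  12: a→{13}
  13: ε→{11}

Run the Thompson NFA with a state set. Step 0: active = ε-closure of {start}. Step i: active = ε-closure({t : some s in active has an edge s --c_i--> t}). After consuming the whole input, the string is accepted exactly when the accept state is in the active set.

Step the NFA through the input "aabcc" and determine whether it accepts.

Answer: REJECT

Trace:
S₀ = ε-closure({0}) = {0,1,2,3,4,6,8,10,11,12}
'a' @ 1: {1,2,3,4,5,6,8,9,10,11,12,13}  (accept∈set)
'a' @ 2: {1,2,3,4,5,6,8,9,10,11,12,13}  (accept∈set)
'b' @ 3: {}  — state set empty
rest 'cc' ignored (set empty)
final: {}; accept 1 not in set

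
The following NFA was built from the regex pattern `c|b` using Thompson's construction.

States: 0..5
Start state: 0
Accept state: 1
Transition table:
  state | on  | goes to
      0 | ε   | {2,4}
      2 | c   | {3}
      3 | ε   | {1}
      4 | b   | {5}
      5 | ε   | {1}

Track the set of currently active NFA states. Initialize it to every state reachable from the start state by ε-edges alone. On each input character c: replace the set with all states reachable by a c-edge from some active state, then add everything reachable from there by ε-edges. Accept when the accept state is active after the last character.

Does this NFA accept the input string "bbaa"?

Answer: REJECT

Steps:
start: ε-closure({0}) = {0,2,4}
'b' @ 1: {1,5}  [accepting]
'b' @ 2: {}  — no active states
rest 'aa' ignored (set empty)
final: {}; accept 1 not in set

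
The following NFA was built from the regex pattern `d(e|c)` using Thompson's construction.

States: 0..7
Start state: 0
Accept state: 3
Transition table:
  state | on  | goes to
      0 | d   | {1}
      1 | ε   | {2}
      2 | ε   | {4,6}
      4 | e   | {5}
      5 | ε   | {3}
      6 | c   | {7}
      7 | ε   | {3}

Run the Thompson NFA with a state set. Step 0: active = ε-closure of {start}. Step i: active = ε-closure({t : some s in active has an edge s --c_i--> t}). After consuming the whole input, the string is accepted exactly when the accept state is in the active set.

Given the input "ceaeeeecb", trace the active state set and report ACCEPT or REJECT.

Answer: REJECT

Derivation:
S₀ = ε-closure({0}) = {0}
'c' @ 1: {}  — dead — no transitions
rest 'eaeeeecb' ignored (set empty)
end set {} — state 3 not in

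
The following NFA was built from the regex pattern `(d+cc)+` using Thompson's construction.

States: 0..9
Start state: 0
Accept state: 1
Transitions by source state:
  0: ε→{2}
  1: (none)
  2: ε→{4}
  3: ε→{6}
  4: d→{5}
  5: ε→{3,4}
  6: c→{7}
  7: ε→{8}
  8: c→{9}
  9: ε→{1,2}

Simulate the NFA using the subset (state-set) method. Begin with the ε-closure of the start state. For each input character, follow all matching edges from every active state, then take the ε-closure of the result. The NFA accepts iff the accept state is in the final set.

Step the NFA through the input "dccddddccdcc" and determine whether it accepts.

initial (ε-close {0}): {0,2,4}
'd' @ 1: {3,4,5,6}
'c' @ 2: {7,8}
'c' @ 3: {1,2,4,9}  [accepting]
'd' @ 4: {3,4,5,6}
'd' @ 5: {3,4,5,6}
'd' @ 6: {3,4,5,6}
'd' @ 7: {3,4,5,6}
'c' @ 8: {7,8}
'c' @ 9: {1,2,4,9}  [accepting]
'd' @ 10: {3,4,5,6}
'c' @ 11: {7,8}
'c' @ 12: {1,2,4,9}  [accepting]
end set {1,2,4,9} — state 1 in

Answer: ACCEPT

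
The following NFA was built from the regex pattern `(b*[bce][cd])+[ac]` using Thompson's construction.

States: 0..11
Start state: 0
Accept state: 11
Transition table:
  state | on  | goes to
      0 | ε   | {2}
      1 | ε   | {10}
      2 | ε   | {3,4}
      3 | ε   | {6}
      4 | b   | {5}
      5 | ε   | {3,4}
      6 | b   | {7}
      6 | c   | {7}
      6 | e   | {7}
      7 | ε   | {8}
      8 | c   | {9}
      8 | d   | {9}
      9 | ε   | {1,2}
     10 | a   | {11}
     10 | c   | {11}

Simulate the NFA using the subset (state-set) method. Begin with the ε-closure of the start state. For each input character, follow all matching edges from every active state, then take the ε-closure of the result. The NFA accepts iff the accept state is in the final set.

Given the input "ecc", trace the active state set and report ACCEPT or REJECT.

Answer: ACCEPT

Trace:
start: ε-closure({0}) = {0,2,3,4,6}
'e' @ 1: {7,8}
'c' @ 2: {1,2,3,4,6,9,10}
'c' @ 3: {7,8,11}  ✓accept
final: {7,8,11}; accept 11 in set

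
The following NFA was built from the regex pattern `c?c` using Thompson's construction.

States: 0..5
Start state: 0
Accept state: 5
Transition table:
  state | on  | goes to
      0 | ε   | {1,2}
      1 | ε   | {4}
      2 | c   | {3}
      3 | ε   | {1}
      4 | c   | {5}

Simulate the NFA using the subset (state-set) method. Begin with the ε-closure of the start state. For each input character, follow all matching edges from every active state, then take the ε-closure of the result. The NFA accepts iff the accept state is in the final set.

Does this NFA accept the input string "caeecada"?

S₀ = ε-closure({0}) = {0,1,2,4}
'c' @ 1: {1,3,4,5}  (accept∈set)
'a' @ 2: {}  — state set empty
rest 'eecada' ignored (set empty)
final: {}; accept 5 not in set

Answer: REJECT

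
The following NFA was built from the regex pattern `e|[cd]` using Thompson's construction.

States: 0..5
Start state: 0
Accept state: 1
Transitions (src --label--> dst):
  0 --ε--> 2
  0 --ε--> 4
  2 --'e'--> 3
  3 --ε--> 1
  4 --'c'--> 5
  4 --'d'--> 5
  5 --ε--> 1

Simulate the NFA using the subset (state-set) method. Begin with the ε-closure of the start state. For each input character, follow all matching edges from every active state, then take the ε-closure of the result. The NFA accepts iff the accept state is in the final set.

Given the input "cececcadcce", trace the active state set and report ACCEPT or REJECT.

Answer: REJECT

Steps:
start: ε-closure({0}) = {0,2,4}
'c' @ 1: {1,5}  ✓accept
'e' @ 2: {}  — state set empty
rest 'ceccadcce' ignored (set empty)
after full input: {}  (accept=1 not in)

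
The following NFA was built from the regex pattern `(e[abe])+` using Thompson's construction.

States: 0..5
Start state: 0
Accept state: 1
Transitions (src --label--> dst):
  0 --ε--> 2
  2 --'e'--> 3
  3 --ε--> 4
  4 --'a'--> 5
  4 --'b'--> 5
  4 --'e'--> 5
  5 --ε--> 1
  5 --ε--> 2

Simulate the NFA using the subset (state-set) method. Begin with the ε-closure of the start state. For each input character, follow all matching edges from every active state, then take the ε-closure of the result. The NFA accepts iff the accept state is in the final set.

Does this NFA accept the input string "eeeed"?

start: ε-closure({0}) = {0,2}
'e' @ 1: {3,4}
'e' @ 2: {1,2,5}  ✓accept
'e' @ 3: {3,4}
'e' @ 4: {1,2,5}  ✓accept
'd' @ 5: {}  — dead — no transitions
final: {}; accept 1 not in set

Answer: REJECT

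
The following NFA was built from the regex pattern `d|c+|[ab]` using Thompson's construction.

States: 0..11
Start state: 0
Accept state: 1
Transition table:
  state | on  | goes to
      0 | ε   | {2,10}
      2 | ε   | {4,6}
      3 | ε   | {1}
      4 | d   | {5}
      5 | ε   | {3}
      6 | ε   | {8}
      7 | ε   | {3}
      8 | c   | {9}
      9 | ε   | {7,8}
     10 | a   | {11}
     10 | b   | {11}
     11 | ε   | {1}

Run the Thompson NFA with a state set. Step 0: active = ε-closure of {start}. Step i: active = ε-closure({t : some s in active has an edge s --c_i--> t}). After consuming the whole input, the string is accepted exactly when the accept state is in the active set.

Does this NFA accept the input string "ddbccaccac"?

Answer: REJECT

Steps:
S₀ = ε-closure({0}) = {0,2,4,6,8,10}
'd' @ 1: {1,3,5}  (accept∈set)
'd' @ 2: {}  — state set empty
rest 'bccaccac' ignored (set empty)
end set {} — state 1 not in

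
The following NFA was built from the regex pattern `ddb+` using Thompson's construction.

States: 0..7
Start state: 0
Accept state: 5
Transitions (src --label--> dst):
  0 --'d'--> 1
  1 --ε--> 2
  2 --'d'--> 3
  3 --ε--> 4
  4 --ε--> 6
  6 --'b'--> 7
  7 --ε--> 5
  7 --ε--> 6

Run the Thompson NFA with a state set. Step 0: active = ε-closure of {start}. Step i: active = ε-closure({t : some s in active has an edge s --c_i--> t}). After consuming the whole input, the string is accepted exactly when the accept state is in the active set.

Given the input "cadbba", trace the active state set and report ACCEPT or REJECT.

Answer: REJECT

Derivation:
start: ε-closure({0}) = {0}
'c' @ 1: {}  — dead — no transitions
rest 'adbba' ignored (set empty)
final: {}; accept 5 not in set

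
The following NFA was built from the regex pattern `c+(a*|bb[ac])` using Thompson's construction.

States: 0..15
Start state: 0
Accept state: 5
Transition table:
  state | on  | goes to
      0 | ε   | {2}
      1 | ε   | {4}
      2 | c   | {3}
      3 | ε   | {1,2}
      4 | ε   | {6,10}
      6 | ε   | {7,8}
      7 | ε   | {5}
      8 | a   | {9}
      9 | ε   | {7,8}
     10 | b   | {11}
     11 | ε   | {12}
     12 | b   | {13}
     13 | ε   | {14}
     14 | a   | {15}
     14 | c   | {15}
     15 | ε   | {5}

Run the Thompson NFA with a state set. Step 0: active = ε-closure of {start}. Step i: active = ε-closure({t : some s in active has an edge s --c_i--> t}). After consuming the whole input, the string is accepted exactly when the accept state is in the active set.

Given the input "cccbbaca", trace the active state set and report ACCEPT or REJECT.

Answer: REJECT

Steps:
start: ε-closure({0}) = {0,2}
'c' @ 1: {1,2,3,4,5,6,7,8,10}  ✓accept
'c' @ 2: {1,2,3,4,5,6,7,8,10}  ✓accept
'c' @ 3: {1,2,3,4,5,6,7,8,10}  ✓accept
'b' @ 4: {11,12}
'b' @ 5: {13,14}
'a' @ 6: {5,15}  ✓accept
'c' @ 7: {}  — state set empty
rest 'a' ignored (set empty)
end set {} — state 5 not in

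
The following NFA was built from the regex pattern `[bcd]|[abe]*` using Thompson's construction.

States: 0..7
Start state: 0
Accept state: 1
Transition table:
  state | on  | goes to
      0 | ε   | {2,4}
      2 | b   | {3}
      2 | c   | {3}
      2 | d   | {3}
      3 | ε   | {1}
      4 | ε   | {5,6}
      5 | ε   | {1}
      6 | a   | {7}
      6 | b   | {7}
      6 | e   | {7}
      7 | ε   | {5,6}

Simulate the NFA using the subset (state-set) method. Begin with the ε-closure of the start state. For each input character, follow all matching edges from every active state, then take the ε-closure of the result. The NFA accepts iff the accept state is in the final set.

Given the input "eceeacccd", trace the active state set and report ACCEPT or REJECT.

initial (ε-close {0}): {0,1,2,4,5,6}
'e' @ 1: {1,5,6,7}  [accepting]
'c' @ 2: {}  — state set empty
rest 'eeacccd' ignored (set empty)
after full input: {}  (accept=1 not in)

Answer: REJECT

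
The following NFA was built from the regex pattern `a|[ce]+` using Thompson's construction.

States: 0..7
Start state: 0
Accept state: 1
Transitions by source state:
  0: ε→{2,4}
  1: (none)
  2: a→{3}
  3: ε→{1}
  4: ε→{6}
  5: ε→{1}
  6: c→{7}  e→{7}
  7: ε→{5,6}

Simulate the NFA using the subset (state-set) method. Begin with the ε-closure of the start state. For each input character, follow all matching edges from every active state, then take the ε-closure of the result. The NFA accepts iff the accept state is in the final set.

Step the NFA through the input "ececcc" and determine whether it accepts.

S₀ = ε-closure({0}) = {0,2,4,6}
'e' @ 1: {1,5,6,7}  [accepting]
'c' @ 2: {1,5,6,7}  [accepting]
'e' @ 3: {1,5,6,7}  [accepting]
'c' @ 4: {1,5,6,7}  [accepting]
'c' @ 5: {1,5,6,7}  [accepting]
'c' @ 6: {1,5,6,7}  [accepting]
after full input: {1,5,6,7}  (accept=1 in)

Answer: ACCEPT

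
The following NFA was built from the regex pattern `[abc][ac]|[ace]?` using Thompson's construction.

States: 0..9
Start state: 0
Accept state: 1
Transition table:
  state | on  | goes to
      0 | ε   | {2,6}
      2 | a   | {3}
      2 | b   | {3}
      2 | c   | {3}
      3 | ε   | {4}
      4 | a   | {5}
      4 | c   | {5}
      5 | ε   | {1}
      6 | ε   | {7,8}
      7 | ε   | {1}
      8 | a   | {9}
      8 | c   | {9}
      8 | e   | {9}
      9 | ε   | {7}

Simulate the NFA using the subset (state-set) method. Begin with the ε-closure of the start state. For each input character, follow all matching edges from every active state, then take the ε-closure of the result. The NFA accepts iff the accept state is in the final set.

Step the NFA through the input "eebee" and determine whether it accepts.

Answer: REJECT

Derivation:
initial (ε-close {0}): {0,1,2,6,7,8}
'e' @ 1: {1,7,9}  [accepting]
'e' @ 2: {}  — state set empty
rest 'bee' ignored (set empty)
end set {} — state 1 not in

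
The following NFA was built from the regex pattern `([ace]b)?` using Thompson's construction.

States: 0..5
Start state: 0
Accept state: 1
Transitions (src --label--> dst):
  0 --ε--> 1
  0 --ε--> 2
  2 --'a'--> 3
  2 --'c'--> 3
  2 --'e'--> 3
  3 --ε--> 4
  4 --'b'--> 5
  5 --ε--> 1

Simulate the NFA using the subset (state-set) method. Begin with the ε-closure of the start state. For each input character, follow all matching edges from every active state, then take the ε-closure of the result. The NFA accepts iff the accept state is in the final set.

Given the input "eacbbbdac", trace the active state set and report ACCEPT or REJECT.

Answer: REJECT

Steps:
S₀ = ε-closure({0}) = {0,1,2}
'e' @ 1: {3,4}
'a' @ 2: {}  — dead — no transitions
rest 'cbbbdac' ignored (set empty)
final: {}; accept 1 not in set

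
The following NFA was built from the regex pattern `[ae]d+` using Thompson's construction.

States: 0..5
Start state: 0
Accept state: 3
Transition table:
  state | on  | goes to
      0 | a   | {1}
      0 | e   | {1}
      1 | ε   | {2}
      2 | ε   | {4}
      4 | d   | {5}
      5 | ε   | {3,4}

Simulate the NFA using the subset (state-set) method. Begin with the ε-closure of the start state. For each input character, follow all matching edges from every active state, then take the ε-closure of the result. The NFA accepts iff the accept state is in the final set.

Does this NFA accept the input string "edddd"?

S₀ = ε-closure({0}) = {0}
'e' @ 1: {1,2,4}
'd' @ 2: {3,4,5}  (accept∈set)
'd' @ 3: {3,4,5}  (accept∈set)
'd' @ 4: {3,4,5}  (accept∈set)
'd' @ 5: {3,4,5}  (accept∈set)
final: {3,4,5}; accept 3 in set

Answer: ACCEPT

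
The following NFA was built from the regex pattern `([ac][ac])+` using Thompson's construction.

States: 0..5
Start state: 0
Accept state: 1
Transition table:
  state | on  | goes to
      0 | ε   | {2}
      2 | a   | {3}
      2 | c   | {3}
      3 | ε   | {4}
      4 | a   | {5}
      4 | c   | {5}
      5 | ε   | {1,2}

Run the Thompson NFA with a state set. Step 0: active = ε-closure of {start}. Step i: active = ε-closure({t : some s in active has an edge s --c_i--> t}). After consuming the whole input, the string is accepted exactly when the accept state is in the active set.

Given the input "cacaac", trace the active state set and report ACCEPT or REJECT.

Answer: ACCEPT

Steps:
S₀ = ε-closure({0}) = {0,2}
'c' @ 1: {3,4}
'a' @ 2: {1,2,5}  ✓accept
'c' @ 3: {3,4}
'a' @ 4: {1,2,5}  ✓accept
'a' @ 5: {3,4}
'c' @ 6: {1,2,5}  ✓accept
final: {1,2,5}; accept 1 in set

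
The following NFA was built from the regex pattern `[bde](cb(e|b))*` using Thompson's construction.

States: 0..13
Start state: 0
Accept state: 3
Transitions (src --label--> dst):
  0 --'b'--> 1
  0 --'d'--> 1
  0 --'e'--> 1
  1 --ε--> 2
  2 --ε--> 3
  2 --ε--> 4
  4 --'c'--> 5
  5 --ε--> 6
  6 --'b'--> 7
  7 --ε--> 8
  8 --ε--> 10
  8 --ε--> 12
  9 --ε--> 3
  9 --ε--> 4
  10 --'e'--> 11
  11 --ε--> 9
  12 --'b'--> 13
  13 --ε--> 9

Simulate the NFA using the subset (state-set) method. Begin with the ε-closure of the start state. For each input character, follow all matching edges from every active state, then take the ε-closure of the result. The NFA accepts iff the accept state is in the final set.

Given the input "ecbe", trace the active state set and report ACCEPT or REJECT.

initial (ε-close {0}): {0}
'e' @ 1: {1,2,3,4}  (accept∈set)
'c' @ 2: {5,6}
'b' @ 3: {7,8,10,12}
'e' @ 4: {3,4,9,11}  (accept∈set)
after full input: {3,4,9,11}  (accept=3 in)

Answer: ACCEPT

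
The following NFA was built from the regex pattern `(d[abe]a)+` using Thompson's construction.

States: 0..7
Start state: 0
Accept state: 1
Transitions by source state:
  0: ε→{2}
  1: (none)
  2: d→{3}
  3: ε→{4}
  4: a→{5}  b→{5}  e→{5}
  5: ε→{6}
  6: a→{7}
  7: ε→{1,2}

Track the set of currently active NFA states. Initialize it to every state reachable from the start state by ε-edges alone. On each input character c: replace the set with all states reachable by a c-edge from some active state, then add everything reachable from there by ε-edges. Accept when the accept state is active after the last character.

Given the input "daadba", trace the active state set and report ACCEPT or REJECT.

Answer: ACCEPT

Steps:
S₀ = ε-closure({0}) = {0,2}
'd' @ 1: {3,4}
'a' @ 2: {5,6}
'a' @ 3: {1,2,7}  (accept∈set)
'd' @ 4: {3,4}
'b' @ 5: {5,6}
'a' @ 6: {1,2,7}  (accept∈set)
after full input: {1,2,7}  (accept=1 in)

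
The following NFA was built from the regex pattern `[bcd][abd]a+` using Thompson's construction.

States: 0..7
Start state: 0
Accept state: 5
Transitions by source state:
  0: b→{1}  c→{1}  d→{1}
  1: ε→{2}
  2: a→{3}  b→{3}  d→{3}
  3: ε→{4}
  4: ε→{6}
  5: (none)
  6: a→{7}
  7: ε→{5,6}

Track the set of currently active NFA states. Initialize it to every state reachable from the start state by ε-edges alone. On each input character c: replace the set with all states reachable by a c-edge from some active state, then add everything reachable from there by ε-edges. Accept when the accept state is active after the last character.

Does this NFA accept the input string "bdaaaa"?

Answer: ACCEPT

Trace:
start: ε-closure({0}) = {0}
'b' @ 1: {1,2}
'd' @ 2: {3,4,6}
'a' @ 3: {5,6,7}  (accept∈set)
'a' @ 4: {5,6,7}  (accept∈set)
'a' @ 5: {5,6,7}  (accept∈set)
'a' @ 6: {5,6,7}  (accept∈set)
after full input: {5,6,7}  (accept=5 in)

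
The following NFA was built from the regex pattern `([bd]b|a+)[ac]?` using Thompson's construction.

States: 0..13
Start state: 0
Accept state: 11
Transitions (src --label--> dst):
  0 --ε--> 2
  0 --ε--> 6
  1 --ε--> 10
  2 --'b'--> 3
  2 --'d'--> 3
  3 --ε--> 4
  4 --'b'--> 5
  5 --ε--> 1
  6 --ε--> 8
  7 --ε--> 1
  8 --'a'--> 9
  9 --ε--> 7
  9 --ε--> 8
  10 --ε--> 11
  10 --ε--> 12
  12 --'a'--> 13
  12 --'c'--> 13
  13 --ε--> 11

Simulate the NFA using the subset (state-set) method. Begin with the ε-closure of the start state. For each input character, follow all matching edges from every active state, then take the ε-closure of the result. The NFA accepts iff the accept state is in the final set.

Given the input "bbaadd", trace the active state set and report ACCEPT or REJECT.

Answer: REJECT

Steps:
start: ε-closure({0}) = {0,2,6,8}
'b' @ 1: {3,4}
'b' @ 2: {1,5,10,11,12}  ✓accept
'a' @ 3: {11,13}  ✓accept
'a' @ 4: {}  — state set empty
rest 'dd' ignored (set empty)
end set {} — state 11 not in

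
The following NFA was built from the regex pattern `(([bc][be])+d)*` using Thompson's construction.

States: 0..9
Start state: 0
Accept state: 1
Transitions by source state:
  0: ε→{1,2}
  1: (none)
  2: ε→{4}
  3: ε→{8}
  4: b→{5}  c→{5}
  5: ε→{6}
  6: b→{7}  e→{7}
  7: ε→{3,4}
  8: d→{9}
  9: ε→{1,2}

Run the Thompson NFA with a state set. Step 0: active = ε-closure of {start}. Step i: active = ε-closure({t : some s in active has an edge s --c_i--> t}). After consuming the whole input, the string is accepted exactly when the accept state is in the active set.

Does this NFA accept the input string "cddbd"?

Answer: REJECT

Trace:
start: ε-closure({0}) = {0,1,2,4}
'c' @ 1: {5,6}
'd' @ 2: {}  — no active states
rest 'dbd' ignored (set empty)
final: {}; accept 1 not in set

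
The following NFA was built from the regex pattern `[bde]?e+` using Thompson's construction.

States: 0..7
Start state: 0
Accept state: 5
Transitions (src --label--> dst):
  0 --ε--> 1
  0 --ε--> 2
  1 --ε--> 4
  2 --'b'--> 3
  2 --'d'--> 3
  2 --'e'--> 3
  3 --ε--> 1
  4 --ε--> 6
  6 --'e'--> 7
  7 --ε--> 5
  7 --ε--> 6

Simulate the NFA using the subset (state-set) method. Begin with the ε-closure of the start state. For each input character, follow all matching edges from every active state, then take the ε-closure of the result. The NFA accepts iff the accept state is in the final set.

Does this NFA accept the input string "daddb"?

initial (ε-close {0}): {0,1,2,4,6}
'd' @ 1: {1,3,4,6}
'a' @ 2: {}  — no active states
rest 'ddb' ignored (set empty)
after full input: {}  (accept=5 not in)

Answer: REJECT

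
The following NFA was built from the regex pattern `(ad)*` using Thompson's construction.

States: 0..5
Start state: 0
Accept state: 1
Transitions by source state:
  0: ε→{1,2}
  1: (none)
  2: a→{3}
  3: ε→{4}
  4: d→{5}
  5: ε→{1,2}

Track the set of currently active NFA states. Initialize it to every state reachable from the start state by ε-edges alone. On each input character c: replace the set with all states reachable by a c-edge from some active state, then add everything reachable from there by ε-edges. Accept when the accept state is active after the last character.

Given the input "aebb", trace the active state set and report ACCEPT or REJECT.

Answer: REJECT

Derivation:
initial (ε-close {0}): {0,1,2}
'a' @ 1: {3,4}
'e' @ 2: {}  — state set empty
rest 'bb' ignored (set empty)
end set {} — state 1 not in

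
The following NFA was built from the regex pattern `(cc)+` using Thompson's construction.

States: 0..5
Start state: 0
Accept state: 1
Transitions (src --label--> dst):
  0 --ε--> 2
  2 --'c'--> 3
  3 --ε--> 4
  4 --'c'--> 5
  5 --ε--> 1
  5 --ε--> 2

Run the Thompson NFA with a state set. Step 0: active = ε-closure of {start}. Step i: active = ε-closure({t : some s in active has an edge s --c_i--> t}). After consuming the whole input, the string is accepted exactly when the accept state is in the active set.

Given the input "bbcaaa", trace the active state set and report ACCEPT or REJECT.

Answer: REJECT

Derivation:
S₀ = ε-closure({0}) = {0,2}
'b' @ 1: {}  — no active states
rest 'bcaaa' ignored (set empty)
after full input: {}  (accept=1 not in)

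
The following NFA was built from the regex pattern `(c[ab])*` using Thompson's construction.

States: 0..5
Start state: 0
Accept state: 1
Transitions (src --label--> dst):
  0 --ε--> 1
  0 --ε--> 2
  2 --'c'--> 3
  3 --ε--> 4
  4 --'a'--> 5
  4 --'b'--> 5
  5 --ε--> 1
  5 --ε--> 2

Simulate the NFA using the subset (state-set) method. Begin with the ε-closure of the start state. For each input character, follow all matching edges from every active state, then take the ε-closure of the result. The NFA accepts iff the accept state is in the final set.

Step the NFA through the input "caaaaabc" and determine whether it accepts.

Answer: REJECT

Derivation:
start: ε-closure({0}) = {0,1,2}
'c' @ 1: {3,4}
'a' @ 2: {1,2,5}  (accept∈set)
'a' @ 3: {}  — no active states
rest 'aaabc' ignored (set empty)
final: {}; accept 1 not in set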